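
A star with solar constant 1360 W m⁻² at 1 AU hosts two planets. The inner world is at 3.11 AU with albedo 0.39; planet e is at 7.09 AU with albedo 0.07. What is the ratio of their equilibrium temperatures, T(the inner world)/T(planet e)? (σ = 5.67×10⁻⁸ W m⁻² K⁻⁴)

T_eq = [S₀(1−A)/(4σd²)]^(1/4), so T ∝ (1−A)^(1/4) / √d.
T₁ = [1360×0.61/(4×5.67×10⁻⁸×3.11²)]^(1/4) = 139.45 K.
T₂ = [1360×0.93/(4×5.67×10⁻⁸×7.09²)]^(1/4) = 102.63 K.

T₁/T₂ ≈ 1.359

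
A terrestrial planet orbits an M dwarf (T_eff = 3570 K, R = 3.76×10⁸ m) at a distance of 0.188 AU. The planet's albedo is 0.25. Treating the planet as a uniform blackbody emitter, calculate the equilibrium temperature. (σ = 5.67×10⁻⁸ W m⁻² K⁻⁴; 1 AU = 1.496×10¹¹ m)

T_eq ≈ 272 K

d = 0.188 AU = 2.81×10¹⁰ m.
L = 4πR_⋆²σT_⋆⁴ = 4π(3.76×10⁸)² × 5.67×10⁻⁸ × (3570)⁴ = 1.64×10²⁵ W.
S = L/(4πd²) = 1650 W m⁻².
Energy balance: absorbed = emitted ⇒ πR²·S(1−A) = 4πR²·σT_eq⁴, so T_eq⁴ = S(1−A)/(4σ).
T_eq = [1650 × 0.75 / (4 × 5.67×10⁻⁸)]^(1/4) = (5.44×10⁹)^(1/4) = 272 K.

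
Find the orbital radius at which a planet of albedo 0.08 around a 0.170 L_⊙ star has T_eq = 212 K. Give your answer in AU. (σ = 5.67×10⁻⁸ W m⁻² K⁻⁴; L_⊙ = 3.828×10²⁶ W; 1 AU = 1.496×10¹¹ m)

L = 0.170 × 3.828×10²⁶ = 6.51×10²⁵ W.
From T_eq⁴ = L(1−A)/(16πσd²): d = √[L(1−A)/(16πσT_eq⁴)].
d = √[6.51×10²⁵ × 0.92 / (16π × 5.67×10⁻⁸ × (212)⁴)] = 1.02×10¹¹ m = 0.682 AU.

d ≈ 0.682 AU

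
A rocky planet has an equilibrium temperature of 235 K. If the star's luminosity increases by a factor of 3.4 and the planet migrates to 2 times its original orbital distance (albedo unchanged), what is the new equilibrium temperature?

T_eq ≈ 226 K

T_eq ∝ L^(1/4) · d^(−1/2).
T′ = 235 × 3.4^(1/4) / 2^(1/2) = 226 K.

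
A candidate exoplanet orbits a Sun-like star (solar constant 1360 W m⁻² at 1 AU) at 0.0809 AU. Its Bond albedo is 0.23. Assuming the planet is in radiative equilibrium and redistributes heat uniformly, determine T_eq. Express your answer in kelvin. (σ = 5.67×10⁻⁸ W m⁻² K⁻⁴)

T_eq ≈ 916 K

Flux at 0.0809 AU: S = 1360/0.0809² = 2.08×10⁵ W m⁻².
Energy balance: absorbed = emitted ⇒ πR²·S(1−A) = 4πR²·σT_eq⁴, so T_eq⁴ = S(1−A)/(4σ).
T_eq = [2.08×10⁵ × 0.77 / (4 × 5.67×10⁻⁸)]^(1/4) = (7.05×10¹¹)^(1/4) = 916 K.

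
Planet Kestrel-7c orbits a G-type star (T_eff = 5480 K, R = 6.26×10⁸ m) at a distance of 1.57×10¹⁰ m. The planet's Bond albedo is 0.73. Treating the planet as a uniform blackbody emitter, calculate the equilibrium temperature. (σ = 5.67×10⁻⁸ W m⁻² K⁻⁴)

T_eq ≈ 558 K

L = 4πR_⋆²σT_⋆⁴ = 4π(6.26×10⁸)² × 5.67×10⁻⁸ × (5480)⁴ = 2.52×10²⁶ W.
S = L/(4πd²) = 8.13×10⁴ W m⁻².
Energy balance: absorbed = emitted ⇒ πR²·S(1−A) = 4πR²·σT_eq⁴, so T_eq⁴ = S(1−A)/(4σ).
T_eq = [8.13×10⁴ × 0.27 / (4 × 5.67×10⁻⁸)]^(1/4) = (9.68×10¹⁰)^(1/4) = 558 K.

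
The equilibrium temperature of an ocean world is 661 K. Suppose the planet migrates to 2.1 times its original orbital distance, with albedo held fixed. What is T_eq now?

T_eq ∝ L^(1/4) · d^(−1/2).
T′ = 661 / 2.1^(1/2) = 456 K.

T_eq ≈ 456 K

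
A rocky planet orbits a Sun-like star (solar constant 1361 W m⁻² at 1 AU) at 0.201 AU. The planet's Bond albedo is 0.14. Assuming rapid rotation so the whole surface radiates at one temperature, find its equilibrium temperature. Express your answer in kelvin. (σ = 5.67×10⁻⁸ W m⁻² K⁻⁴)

Flux at 0.201 AU: S = 1361/0.201² = 3.37×10⁴ W m⁻².
Energy balance: absorbed = emitted ⇒ πR²·S(1−A) = 4πR²·σT_eq⁴, so T_eq⁴ = S(1−A)/(4σ).
T_eq = [3.37×10⁴ × 0.86 / (4 × 5.67×10⁻⁸)]^(1/4) = (1.28×10¹¹)^(1/4) = 598 K.

T_eq ≈ 598 K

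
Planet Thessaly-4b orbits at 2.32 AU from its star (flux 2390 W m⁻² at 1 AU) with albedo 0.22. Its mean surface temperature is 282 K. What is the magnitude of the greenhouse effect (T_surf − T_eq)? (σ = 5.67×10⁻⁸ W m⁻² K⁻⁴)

S = 2390/2.32² = 444.0 W m⁻².
T_eq = [S(1−A)/(4σ)]^(1/4) = [444.0×0.78/(4×5.67×10⁻⁸)]^(1/4) = 197.7 K.
ΔT = T_surf − T_eq = 282 − 197.7.

ΔT ≈ 84.3 K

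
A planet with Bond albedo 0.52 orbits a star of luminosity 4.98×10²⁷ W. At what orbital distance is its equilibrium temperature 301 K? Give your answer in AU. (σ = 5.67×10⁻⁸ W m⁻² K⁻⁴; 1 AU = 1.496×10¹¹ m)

From T_eq⁴ = L(1−A)/(16πσd²): d = √[L(1−A)/(16πσT_eq⁴)].
d = √[4.98×10²⁷ × 0.48 / (16π × 5.67×10⁻⁸ × (301)⁴)] = 3.20×10¹¹ m = 2.14 AU.

d ≈ 2.14 AU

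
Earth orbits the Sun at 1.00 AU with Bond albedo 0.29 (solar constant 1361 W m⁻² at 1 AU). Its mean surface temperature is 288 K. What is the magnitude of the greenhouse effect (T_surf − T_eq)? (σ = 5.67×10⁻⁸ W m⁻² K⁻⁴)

ΔT ≈ 32.5 K

S = 1361/1.00² = 1361 W m⁻².
T_eq = [S(1−A)/(4σ)]^(1/4) = [1361×0.71/(4×5.67×10⁻⁸)]^(1/4) = 255.5 K.
ΔT = T_surf − T_eq = 288 − 255.5.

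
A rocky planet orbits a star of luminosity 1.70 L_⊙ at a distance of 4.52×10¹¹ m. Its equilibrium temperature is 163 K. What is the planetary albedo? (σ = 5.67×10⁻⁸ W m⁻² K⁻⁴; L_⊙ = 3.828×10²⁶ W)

A ≈ 0.37

L = 1.70 × 3.828×10²⁶ = 6.51×10²⁶ W.
Flux: S = L/(4πd²) = 6.51×10²⁶/(4π×(4.52×10¹¹)²) = 253 W m⁻².
From T_eq⁴ = S(1−A)/(4σ): 1−A = 4σT_eq⁴/S.
1−A = 4 × 5.67×10⁻⁸ × (163)⁴ / 253 = 0.632.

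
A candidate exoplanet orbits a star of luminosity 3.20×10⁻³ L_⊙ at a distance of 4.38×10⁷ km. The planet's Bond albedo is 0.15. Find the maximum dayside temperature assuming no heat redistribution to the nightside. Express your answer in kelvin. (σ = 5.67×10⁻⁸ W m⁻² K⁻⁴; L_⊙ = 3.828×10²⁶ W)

T_ss ≈ 166 K

d = 4.38×10⁷ km = 4.38×10¹⁰ m.
L = 3.20×10⁻³ × 3.828×10²⁶ = 1.22×10²⁴ W.
Flux: S = L/(4πd²) = 1.22×10²⁴/(4π×(4.38×10¹⁰)²) = 50.8 W m⁻².
With no redistribution each surface element balances locally: S(1−A) = σT⁴.
T = [50.8 × 0.85 / 5.67×10⁻⁸]^(1/4) = (7.62×10⁸)^(1/4) = 166 K.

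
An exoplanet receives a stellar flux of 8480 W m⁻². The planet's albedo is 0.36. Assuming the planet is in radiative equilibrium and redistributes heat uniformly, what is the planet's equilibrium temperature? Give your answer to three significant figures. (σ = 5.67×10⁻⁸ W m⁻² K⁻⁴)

T_eq ≈ 393 K

Energy balance: absorbed = emitted ⇒ πR²·S(1−A) = 4πR²·σT_eq⁴, so T_eq⁴ = S(1−A)/(4σ).
T_eq = [8480 × 0.64 / (4 × 5.67×10⁻⁸)]^(1/4) = (2.39×10¹⁰)^(1/4) = 393 K.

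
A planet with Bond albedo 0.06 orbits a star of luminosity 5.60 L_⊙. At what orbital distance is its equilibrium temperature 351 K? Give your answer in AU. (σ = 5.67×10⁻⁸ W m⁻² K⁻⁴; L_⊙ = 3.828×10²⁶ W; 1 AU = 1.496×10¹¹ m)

L = 5.60 × 3.828×10²⁶ = 2.14×10²⁷ W.
From T_eq⁴ = L(1−A)/(16πσd²): d = √[L(1−A)/(16πσT_eq⁴)].
d = √[2.14×10²⁷ × 0.94 / (16π × 5.67×10⁻⁸ × (351)⁴)] = 2.16×10¹¹ m = 1.44 AU.

d ≈ 1.44 AU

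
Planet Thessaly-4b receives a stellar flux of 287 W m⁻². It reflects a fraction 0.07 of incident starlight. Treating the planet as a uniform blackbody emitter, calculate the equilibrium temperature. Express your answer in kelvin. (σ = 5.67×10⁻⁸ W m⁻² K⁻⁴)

Energy balance: absorbed = emitted ⇒ πR²·S(1−A) = 4πR²·σT_eq⁴, so T_eq⁴ = S(1−A)/(4σ).
T_eq = [287 × 0.93 / (4 × 5.67×10⁻⁸)]^(1/4) = (1.18×10⁹)^(1/4) = 185 K.

T_eq ≈ 185 K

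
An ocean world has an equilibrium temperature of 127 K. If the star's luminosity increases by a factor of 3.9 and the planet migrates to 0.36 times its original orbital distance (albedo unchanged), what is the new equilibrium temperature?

T_eq ∝ L^(1/4) · d^(−1/2).
T′ = 127 × 3.9^(1/4) / 0.36^(1/2) = 297 K.

T_eq ≈ 297 K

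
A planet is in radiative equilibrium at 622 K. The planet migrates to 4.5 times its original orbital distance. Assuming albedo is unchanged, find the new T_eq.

T_eq ∝ L^(1/4) · d^(−1/2).
T′ = 622 / 4.5^(1/2) = 293 K.

T_eq ≈ 293 K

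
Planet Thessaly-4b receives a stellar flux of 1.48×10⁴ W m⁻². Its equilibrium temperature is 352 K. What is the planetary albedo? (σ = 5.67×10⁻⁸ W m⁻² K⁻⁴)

A ≈ 0.76

From T_eq⁴ = S(1−A)/(4σ): 1−A = 4σT_eq⁴/S.
1−A = 4 × 5.67×10⁻⁸ × (352)⁴ / 1.48×10⁴ = 0.235.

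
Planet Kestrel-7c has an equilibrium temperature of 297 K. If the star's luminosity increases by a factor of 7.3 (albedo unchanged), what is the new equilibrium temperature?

T_eq ≈ 488 K

T_eq ∝ L^(1/4) · d^(−1/2).
T′ = 297 × 7.3^(1/4) = 488 K.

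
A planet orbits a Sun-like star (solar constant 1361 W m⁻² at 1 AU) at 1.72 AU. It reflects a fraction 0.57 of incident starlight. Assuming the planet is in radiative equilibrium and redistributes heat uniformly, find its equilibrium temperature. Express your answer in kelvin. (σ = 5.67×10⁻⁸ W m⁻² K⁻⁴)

Flux at 1.72 AU: S = 1361/1.72² = 460 W m⁻².
Energy balance: absorbed = emitted ⇒ πR²·S(1−A) = 4πR²·σT_eq⁴, so T_eq⁴ = S(1−A)/(4σ).
T_eq = [460 × 0.43 / (4 × 5.67×10⁻⁸)]^(1/4) = (8.72×10⁸)^(1/4) = 172 K.

T_eq ≈ 172 K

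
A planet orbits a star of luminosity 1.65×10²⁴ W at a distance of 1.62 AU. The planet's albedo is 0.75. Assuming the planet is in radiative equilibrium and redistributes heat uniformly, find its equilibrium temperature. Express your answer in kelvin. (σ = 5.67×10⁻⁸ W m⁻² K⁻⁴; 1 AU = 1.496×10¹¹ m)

T_eq ≈ 39.6 K

d = 1.62 AU = 2.42×10¹¹ m.
Flux: S = L/(4πd²) = 1.65×10²⁴/(4π×(2.42×10¹¹)²) = 2.24 W m⁻².
Energy balance: absorbed = emitted ⇒ πR²·S(1−A) = 4πR²·σT_eq⁴, so T_eq⁴ = S(1−A)/(4σ).
T_eq = [2.24 × 0.25 / (4 × 5.67×10⁻⁸)]^(1/4) = (2.46×10⁶)^(1/4) = 39.6 K.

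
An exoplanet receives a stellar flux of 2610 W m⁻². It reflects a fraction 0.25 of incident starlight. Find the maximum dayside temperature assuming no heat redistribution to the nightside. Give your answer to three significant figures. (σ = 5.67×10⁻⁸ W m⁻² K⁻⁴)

T_ss ≈ 431 K

With no redistribution each surface element balances locally: S(1−A) = σT⁴.
T = [2610 × 0.75 / 5.67×10⁻⁸]^(1/4) = (3.45×10¹⁰)^(1/4) = 431 K.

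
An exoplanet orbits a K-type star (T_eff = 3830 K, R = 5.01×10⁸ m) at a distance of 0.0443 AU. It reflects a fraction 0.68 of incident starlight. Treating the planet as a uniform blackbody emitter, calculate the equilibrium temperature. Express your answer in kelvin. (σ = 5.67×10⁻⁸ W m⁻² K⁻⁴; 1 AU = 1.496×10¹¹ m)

T_eq ≈ 560 K

d = 0.0443 AU = 6.63×10⁹ m.
L = 4πR_⋆²σT_⋆⁴ = 4π(5.01×10⁸)² × 5.67×10⁻⁸ × (3830)⁴ = 3.85×10²⁵ W.
S = L/(4πd²) = 6.97×10⁴ W m⁻².
Energy balance: absorbed = emitted ⇒ πR²·S(1−A) = 4πR²·σT_eq⁴, so T_eq⁴ = S(1−A)/(4σ).
T_eq = [6.97×10⁴ × 0.32 / (4 × 5.67×10⁻⁸)]^(1/4) = (9.84×10¹⁰)^(1/4) = 560 K.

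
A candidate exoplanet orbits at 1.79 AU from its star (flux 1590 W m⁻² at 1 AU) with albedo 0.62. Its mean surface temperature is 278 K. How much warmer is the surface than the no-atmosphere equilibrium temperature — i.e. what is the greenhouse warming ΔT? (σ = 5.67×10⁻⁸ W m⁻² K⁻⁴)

ΔT ≈ 108.2 K

S = 1590/1.79² = 496.2 W m⁻².
T_eq = [S(1−A)/(4σ)]^(1/4) = [496.2×0.38/(4×5.67×10⁻⁸)]^(1/4) = 169.8 K.
ΔT = T_surf − T_eq = 278 − 169.8.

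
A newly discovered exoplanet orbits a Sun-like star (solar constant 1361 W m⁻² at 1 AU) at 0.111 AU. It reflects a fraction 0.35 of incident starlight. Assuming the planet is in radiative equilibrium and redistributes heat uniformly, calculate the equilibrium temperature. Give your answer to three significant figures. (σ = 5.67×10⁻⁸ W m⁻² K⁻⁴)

Flux at 0.111 AU: S = 1361/0.111² = 1.10×10⁵ W m⁻².
Energy balance: absorbed = emitted ⇒ πR²·S(1−A) = 4πR²·σT_eq⁴, so T_eq⁴ = S(1−A)/(4σ).
T_eq = [1.10×10⁵ × 0.65 / (4 × 5.67×10⁻⁸)]^(1/4) = (3.17×10¹¹)^(1/4) = 750 K.

T_eq ≈ 750 K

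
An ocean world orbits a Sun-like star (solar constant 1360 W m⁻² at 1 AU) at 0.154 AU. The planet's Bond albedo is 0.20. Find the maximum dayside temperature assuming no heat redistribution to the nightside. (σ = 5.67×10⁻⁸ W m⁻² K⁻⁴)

T_ss ≈ 948 K

Flux at 0.154 AU: S = 1360/0.154² = 5.73×10⁴ W m⁻².
With no redistribution each surface element balances locally: S(1−A) = σT⁴.
T = [5.73×10⁴ × 0.80 / 5.67×10⁻⁸]^(1/4) = (8.09×10¹¹)^(1/4) = 948 K.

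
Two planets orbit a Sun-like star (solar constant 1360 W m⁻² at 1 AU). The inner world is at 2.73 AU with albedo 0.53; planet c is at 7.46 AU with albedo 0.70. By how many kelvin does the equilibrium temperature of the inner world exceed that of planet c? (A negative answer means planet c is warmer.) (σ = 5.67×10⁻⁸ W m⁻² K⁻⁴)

T_eq = [S₀(1−A)/(4σd²)]^(1/4), so T ∝ (1−A)^(1/4) / √d.
T₁ = [1360×0.47/(4×5.67×10⁻⁸×2.73²)]^(1/4) = 139.45 K.
T₂ = [1360×0.30/(4×5.67×10⁻⁸×7.46²)]^(1/4) = 75.40 K.

ΔT ≈ 64.0 K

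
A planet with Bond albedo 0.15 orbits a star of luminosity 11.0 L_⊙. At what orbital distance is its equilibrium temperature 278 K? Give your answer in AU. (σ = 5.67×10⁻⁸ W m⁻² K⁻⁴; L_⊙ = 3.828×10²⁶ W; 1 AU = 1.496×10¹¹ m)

d ≈ 3.07 AU

L = 11.0 × 3.828×10²⁶ = 4.21×10²⁷ W.
From T_eq⁴ = L(1−A)/(16πσd²): d = √[L(1−A)/(16πσT_eq⁴)].
d = √[4.21×10²⁷ × 0.85 / (16π × 5.67×10⁻⁸ × (278)⁴)] = 4.59×10¹¹ m = 3.07 AU.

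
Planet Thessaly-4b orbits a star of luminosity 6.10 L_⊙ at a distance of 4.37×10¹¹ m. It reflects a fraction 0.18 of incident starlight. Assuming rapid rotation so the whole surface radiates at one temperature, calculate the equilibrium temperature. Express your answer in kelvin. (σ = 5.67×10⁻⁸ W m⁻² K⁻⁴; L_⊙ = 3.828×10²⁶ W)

L = 6.10 × 3.828×10²⁶ = 2.34×10²⁷ W.
Flux: S = L/(4πd²) = 2.34×10²⁷/(4π×(4.37×10¹¹)²) = 973 W m⁻².
Energy balance: absorbed = emitted ⇒ πR²·S(1−A) = 4πR²·σT_eq⁴, so T_eq⁴ = S(1−A)/(4σ).
T_eq = [973 × 0.82 / (4 × 5.67×10⁻⁸)]^(1/4) = (3.52×10⁹)^(1/4) = 244 K.

T_eq ≈ 244 K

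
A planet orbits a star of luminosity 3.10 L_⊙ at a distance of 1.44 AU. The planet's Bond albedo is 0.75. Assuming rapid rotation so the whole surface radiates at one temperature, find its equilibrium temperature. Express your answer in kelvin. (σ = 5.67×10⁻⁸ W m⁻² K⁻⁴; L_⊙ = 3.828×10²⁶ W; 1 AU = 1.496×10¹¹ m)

d = 1.44 AU = 2.15×10¹¹ m.
L = 3.10 × 3.828×10²⁶ = 1.19×10²⁷ W.
Flux: S = L/(4πd²) = 1.19×10²⁷/(4π×(2.15×10¹¹)²) = 2030 W m⁻².
Energy balance: absorbed = emitted ⇒ πR²·S(1−A) = 4πR²·σT_eq⁴, so T_eq⁴ = S(1−A)/(4σ).
T_eq = [2030 × 0.25 / (4 × 5.67×10⁻⁸)]^(1/4) = (2.24×10⁹)^(1/4) = 218 K.

T_eq ≈ 218 K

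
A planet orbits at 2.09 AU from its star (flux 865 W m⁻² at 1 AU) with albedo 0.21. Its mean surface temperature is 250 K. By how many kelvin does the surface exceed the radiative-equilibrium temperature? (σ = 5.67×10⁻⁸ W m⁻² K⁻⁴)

ΔT ≈ 87.9 K

S = 865/2.09² = 198.0 W m⁻².
T_eq = [S(1−A)/(4σ)]^(1/4) = [198.0×0.79/(4×5.67×10⁻⁸)]^(1/4) = 162.1 K.
ΔT = T_surf − T_eq = 250 − 162.1.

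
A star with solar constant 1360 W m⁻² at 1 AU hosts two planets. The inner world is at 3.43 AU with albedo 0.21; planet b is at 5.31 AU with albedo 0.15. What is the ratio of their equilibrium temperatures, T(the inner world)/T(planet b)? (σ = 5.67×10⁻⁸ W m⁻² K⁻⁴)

T₁/T₂ ≈ 1.222

T_eq = [S₀(1−A)/(4σd²)]^(1/4), so T ∝ (1−A)^(1/4) / √d.
T₁ = [1360×0.79/(4×5.67×10⁻⁸×3.43²)]^(1/4) = 141.66 K.
T₂ = [1360×0.85/(4×5.67×10⁻⁸×5.31²)]^(1/4) = 115.95 K.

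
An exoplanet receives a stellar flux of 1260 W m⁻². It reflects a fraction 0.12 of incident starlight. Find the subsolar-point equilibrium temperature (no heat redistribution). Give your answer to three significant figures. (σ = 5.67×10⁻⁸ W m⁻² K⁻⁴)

At the subsolar point the surface absorbs S(1−A) and emits σT⁴ per unit area — no factor of 4, since only the local patch is in balance.
T = [1260 × 0.88 / 5.67×10⁻⁸]^(1/4) = (1.96×10¹⁰)^(1/4) = 374 K.

T_ss ≈ 374 K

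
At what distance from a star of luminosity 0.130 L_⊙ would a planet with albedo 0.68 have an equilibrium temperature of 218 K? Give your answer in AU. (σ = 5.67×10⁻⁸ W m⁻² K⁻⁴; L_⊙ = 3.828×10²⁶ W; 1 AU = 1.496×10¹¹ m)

L = 0.130 × 3.828×10²⁶ = 4.98×10²⁵ W.
From T_eq⁴ = L(1−A)/(16πσd²): d = √[L(1−A)/(16πσT_eq⁴)].
d = √[4.98×10²⁵ × 0.32 / (16π × 5.67×10⁻⁸ × (218)⁴)] = 4.97×10¹⁰ m = 0.332 AU.

d ≈ 0.332 AU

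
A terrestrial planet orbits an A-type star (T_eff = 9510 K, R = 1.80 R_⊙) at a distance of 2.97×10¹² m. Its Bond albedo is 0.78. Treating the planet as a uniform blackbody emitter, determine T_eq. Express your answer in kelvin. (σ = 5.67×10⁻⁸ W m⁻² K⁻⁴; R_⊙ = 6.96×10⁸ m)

T_eq ≈ 94.6 K

R_⋆ = 1.80 × 6.96×10⁸ = 1.25×10⁹ m.
L = 4πR_⋆²σT_⋆⁴ = 4π(1.25×10⁹)² × 5.67×10⁻⁸ × (9510)⁴ = 9.15×10²⁷ W.
S = L/(4πd²) = 82.5 W m⁻².
Energy balance: absorbed = emitted ⇒ πR²·S(1−A) = 4πR²·σT_eq⁴, so T_eq⁴ = S(1−A)/(4σ).
T_eq = [82.5 × 0.22 / (4 × 5.67×10⁻⁸)]^(1/4) = (8.00×10⁷)^(1/4) = 94.6 K.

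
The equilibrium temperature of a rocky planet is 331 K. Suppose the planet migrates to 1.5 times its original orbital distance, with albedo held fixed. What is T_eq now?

T_eq ∝ L^(1/4) · d^(−1/2).
T′ = 331 / 1.5^(1/2) = 270 K.

T_eq ≈ 270 K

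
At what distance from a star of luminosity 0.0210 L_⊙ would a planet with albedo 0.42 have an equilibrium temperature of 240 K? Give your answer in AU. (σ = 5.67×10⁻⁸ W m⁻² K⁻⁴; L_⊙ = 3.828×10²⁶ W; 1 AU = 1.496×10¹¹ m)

L = 0.0210 × 3.828×10²⁶ = 8.04×10²⁴ W.
From T_eq⁴ = L(1−A)/(16πσd²): d = √[L(1−A)/(16πσT_eq⁴)].
d = √[8.04×10²⁴ × 0.58 / (16π × 5.67×10⁻⁸ × (240)⁴)] = 2.22×10¹⁰ m = 0.148 AU.

d ≈ 0.148 AU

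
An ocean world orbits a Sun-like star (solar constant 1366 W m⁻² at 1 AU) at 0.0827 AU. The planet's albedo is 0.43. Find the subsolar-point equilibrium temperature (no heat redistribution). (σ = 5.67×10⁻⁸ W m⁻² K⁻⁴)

T_ss ≈ 1190 K

Flux at 0.0827 AU: S = 1366/0.0827² = 2.00×10⁵ W m⁻².
At the subsolar point the surface absorbs S(1−A) and emits σT⁴ per unit area — no factor of 4, since only the local patch is in balance.
T = [2.00×10⁵ × 0.57 / 5.67×10⁻⁸]^(1/4) = (2.01×10¹²)^(1/4) = 1190 K.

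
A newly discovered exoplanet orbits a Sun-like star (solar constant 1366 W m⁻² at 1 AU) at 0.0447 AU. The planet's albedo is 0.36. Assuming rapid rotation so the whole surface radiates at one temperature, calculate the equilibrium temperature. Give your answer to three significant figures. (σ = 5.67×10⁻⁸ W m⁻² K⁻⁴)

Flux at 0.0447 AU: S = 1366/0.0447² = 6.84×10⁵ W m⁻².
Energy balance: absorbed = emitted ⇒ πR²·S(1−A) = 4πR²·σT_eq⁴, so T_eq⁴ = S(1−A)/(4σ).
T_eq = [6.84×10⁵ × 0.64 / (4 × 5.67×10⁻⁸)]^(1/4) = (1.93×10¹²)^(1/4) = 1180 K.

T_eq ≈ 1180 K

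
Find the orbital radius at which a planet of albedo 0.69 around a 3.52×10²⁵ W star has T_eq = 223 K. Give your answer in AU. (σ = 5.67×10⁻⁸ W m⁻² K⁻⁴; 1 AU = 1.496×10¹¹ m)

d ≈ 0.263 AU

From T_eq⁴ = L(1−A)/(16πσd²): d = √[L(1−A)/(16πσT_eq⁴)].
d = √[3.52×10²⁵ × 0.31 / (16π × 5.67×10⁻⁸ × (223)⁴)] = 3.93×10¹⁰ m = 0.263 AU.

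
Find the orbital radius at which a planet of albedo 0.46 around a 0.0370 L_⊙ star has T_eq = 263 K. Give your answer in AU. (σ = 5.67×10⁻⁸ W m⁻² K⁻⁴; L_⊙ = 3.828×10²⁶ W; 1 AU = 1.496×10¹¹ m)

L = 0.0370 × 3.828×10²⁶ = 1.42×10²⁵ W.
From T_eq⁴ = L(1−A)/(16πσd²): d = √[L(1−A)/(16πσT_eq⁴)].
d = √[1.42×10²⁵ × 0.54 / (16π × 5.67×10⁻⁸ × (263)⁴)] = 2.37×10¹⁰ m = 0.158 AU.

d ≈ 0.158 AU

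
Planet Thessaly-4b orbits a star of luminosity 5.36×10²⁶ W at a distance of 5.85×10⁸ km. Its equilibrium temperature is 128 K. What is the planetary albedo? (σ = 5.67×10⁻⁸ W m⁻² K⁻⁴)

d = 5.85×10⁸ km = 5.85×10¹¹ m.
Flux: S = L/(4πd²) = 5.36×10²⁶/(4π×(5.85×10¹¹)²) = 125 W m⁻².
From T_eq⁴ = S(1−A)/(4σ): 1−A = 4σT_eq⁴/S.
1−A = 4 × 5.67×10⁻⁸ × (128)⁴ / 125 = 0.488.

A ≈ 0.51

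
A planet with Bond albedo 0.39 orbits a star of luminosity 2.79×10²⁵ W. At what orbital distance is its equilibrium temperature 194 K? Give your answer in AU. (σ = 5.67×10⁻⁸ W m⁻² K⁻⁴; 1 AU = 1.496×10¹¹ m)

d ≈ 0.434 AU

From T_eq⁴ = L(1−A)/(16πσd²): d = √[L(1−A)/(16πσT_eq⁴)].
d = √[2.79×10²⁵ × 0.61 / (16π × 5.67×10⁻⁸ × (194)⁴)] = 6.49×10¹⁰ m = 0.434 AU.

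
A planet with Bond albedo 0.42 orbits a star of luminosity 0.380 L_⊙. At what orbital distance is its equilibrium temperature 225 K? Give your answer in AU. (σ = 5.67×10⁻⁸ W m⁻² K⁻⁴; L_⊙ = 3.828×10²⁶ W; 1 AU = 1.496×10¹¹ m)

d ≈ 0.718 AU

L = 0.380 × 3.828×10²⁶ = 1.45×10²⁶ W.
From T_eq⁴ = L(1−A)/(16πσd²): d = √[L(1−A)/(16πσT_eq⁴)].
d = √[1.45×10²⁶ × 0.58 / (16π × 5.67×10⁻⁸ × (225)⁴)] = 1.07×10¹¹ m = 0.718 AU.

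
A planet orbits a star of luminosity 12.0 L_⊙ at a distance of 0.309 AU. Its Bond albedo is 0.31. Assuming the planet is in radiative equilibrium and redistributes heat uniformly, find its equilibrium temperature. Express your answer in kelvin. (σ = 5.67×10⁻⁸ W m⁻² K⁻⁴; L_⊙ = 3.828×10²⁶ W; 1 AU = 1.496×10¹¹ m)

T_eq ≈ 849 K

d = 0.309 AU = 4.62×10¹⁰ m.
L = 12.0 × 3.828×10²⁶ = 4.59×10²⁷ W.
Flux: S = L/(4πd²) = 4.59×10²⁷/(4π×(4.62×10¹⁰)²) = 1.71×10⁵ W m⁻².
Energy balance: absorbed = emitted ⇒ πR²·S(1−A) = 4πR²·σT_eq⁴, so T_eq⁴ = S(1−A)/(4σ).
T_eq = [1.71×10⁵ × 0.69 / (4 × 5.67×10⁻⁸)]^(1/4) = (5.20×10¹¹)^(1/4) = 849 K.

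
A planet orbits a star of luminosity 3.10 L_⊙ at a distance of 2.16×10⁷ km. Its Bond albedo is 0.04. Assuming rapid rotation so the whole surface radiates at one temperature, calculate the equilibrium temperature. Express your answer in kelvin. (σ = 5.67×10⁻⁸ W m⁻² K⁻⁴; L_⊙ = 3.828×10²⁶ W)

d = 2.16×10⁷ km = 2.16×10¹⁰ m.
L = 3.10 × 3.828×10²⁶ = 1.19×10²⁷ W.
Flux: S = L/(4πd²) = 1.19×10²⁷/(4π×(2.16×10¹⁰)²) = 2.02×10⁵ W m⁻².
Energy balance: absorbed = emitted ⇒ πR²·S(1−A) = 4πR²·σT_eq⁴, so T_eq⁴ = S(1−A)/(4σ).
T_eq = [2.02×10⁵ × 0.96 / (4 × 5.67×10⁻⁸)]^(1/4) = (8.57×10¹¹)^(1/4) = 962 K.

T_eq ≈ 962 K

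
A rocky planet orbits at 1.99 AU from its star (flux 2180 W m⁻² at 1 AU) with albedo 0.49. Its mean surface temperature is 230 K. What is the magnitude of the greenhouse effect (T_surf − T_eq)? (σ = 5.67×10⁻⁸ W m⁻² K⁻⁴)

S = 2180/1.99² = 550.5 W m⁻².
T_eq = [S(1−A)/(4σ)]^(1/4) = [550.5×0.51/(4×5.67×10⁻⁸)]^(1/4) = 187.6 K.
ΔT = T_surf − T_eq = 230 − 187.6.

ΔT ≈ 42.4 K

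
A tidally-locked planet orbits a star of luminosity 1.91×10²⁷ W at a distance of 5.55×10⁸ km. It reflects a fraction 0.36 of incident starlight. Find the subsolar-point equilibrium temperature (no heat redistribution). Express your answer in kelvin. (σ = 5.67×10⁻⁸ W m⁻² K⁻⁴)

T_ss ≈ 273 K

d = 5.55×10⁸ km = 5.55×10¹¹ m.
Flux: S = L/(4πd²) = 1.91×10²⁷/(4π×(5.55×10¹¹)²) = 493 W m⁻².
At the subsolar point the surface absorbs S(1−A) and emits σT⁴ per unit area — no factor of 4, since only the local patch is in balance.
T = [493 × 0.64 / 5.67×10⁻⁸]^(1/4) = (5.57×10⁹)^(1/4) = 273 K.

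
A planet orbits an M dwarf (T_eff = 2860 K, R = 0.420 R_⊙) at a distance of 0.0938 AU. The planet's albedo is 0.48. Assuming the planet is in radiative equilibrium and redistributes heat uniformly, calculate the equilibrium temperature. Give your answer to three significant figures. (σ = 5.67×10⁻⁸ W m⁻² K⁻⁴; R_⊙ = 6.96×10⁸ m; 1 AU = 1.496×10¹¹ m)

T_eq ≈ 248 K

R_⋆ = 0.420 × 6.96×10⁸ = 2.92×10⁸ m.
d = 0.0938 AU = 1.40×10¹⁰ m.
L = 4πR_⋆²σT_⋆⁴ = 4π(2.92×10⁸)² × 5.67×10⁻⁸ × (2860)⁴ = 4.07×10²⁴ W.
S = L/(4πd²) = 1650 W m⁻².
Energy balance: absorbed = emitted ⇒ πR²·S(1−A) = 4πR²·σT_eq⁴, so T_eq⁴ = S(1−A)/(4σ).
T_eq = [1650 × 0.52 / (4 × 5.67×10⁻⁸)]^(1/4) = (3.77×10⁹)^(1/4) = 248 K.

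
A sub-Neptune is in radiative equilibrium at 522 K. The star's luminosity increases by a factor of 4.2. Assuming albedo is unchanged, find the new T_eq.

T_eq ∝ L^(1/4) · d^(−1/2).
T′ = 522 × 4.2^(1/4) = 747 K.

T_eq ≈ 747 K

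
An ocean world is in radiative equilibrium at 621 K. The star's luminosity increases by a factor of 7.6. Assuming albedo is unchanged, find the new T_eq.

T_eq ∝ L^(1/4) · d^(−1/2).
T′ = 621 × 7.6^(1/4) = 1030 K.

T_eq ≈ 1030 K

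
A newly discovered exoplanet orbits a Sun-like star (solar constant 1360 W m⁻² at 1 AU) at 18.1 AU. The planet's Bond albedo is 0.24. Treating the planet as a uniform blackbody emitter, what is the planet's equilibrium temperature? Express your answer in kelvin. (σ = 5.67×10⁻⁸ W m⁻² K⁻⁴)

T_eq ≈ 61.1 K

Flux at 18.1 AU: S = 1360/18.1² = 4.15 W m⁻².
Energy balance: absorbed = emitted ⇒ πR²·S(1−A) = 4πR²·σT_eq⁴, so T_eq⁴ = S(1−A)/(4σ).
T_eq = [4.15 × 0.76 / (4 × 5.67×10⁻⁸)]^(1/4) = (1.39×10⁷)^(1/4) = 61.1 K.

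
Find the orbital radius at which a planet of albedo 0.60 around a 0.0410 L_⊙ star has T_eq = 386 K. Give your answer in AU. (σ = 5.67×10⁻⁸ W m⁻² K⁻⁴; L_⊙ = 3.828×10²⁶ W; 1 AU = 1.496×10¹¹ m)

L = 0.0410 × 3.828×10²⁶ = 1.57×10²⁵ W.
From T_eq⁴ = L(1−A)/(16πσd²): d = √[L(1−A)/(16πσT_eq⁴)].
d = √[1.57×10²⁵ × 0.40 / (16π × 5.67×10⁻⁸ × (386)⁴)] = 9.96×10⁹ m = 0.0666 AU.

d ≈ 0.0666 AU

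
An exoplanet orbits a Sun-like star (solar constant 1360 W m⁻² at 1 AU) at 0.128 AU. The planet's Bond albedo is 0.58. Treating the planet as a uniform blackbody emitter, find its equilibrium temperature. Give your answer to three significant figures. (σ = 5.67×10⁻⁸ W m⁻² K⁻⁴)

Flux at 0.128 AU: S = 1360/0.128² = 8.30×10⁴ W m⁻².
Energy balance: absorbed = emitted ⇒ πR²·S(1−A) = 4πR²·σT_eq⁴, so T_eq⁴ = S(1−A)/(4σ).
T_eq = [8.30×10⁴ × 0.42 / (4 × 5.67×10⁻⁸)]^(1/4) = (1.54×10¹¹)^(1/4) = 626 K.

T_eq ≈ 626 K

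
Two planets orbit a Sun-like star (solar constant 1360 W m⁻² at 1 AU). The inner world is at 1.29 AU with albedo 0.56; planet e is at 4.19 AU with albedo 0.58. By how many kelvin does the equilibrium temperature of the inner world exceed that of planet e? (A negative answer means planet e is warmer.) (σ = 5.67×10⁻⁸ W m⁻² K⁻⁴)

ΔT ≈ 90.1 K

T_eq = [S₀(1−A)/(4σd²)]^(1/4), so T ∝ (1−A)^(1/4) / √d.
T₁ = [1360×0.44/(4×5.67×10⁻⁸×1.29²)]^(1/4) = 199.55 K.
T₂ = [1360×0.42/(4×5.67×10⁻⁸×4.19²)]^(1/4) = 109.44 K.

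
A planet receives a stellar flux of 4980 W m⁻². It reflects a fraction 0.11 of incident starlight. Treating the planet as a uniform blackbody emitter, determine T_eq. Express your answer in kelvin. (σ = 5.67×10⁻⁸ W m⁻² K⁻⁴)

T_eq ≈ 374 K

Energy balance: absorbed = emitted ⇒ πR²·S(1−A) = 4πR²·σT_eq⁴, so T_eq⁴ = S(1−A)/(4σ).
T_eq = [4980 × 0.89 / (4 × 5.67×10⁻⁸)]^(1/4) = (1.95×10¹⁰)^(1/4) = 374 K.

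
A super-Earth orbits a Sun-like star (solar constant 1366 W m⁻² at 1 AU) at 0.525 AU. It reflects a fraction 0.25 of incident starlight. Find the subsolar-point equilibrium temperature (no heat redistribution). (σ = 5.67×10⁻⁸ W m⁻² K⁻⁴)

Flux at 0.525 AU: S = 1366/0.525² = 4960 W m⁻².
At the subsolar point the surface absorbs S(1−A) and emits σT⁴ per unit area — no factor of 4, since only the local patch is in balance.
T = [4960 × 0.75 / 5.67×10⁻⁸]^(1/4) = (6.56×10¹⁰)^(1/4) = 506 K.

T_ss ≈ 506 K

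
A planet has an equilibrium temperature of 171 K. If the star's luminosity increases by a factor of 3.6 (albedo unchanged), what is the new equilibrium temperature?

T_eq ≈ 236 K

T_eq ∝ L^(1/4) · d^(−1/2).
T′ = 171 × 3.6^(1/4) = 236 K.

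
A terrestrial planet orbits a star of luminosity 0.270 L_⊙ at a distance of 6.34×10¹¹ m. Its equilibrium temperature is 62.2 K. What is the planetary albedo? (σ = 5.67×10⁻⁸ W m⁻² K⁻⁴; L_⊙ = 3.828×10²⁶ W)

A ≈ 0.83

L = 0.270 × 3.828×10²⁶ = 1.03×10²⁶ W.
Flux: S = L/(4πd²) = 1.03×10²⁶/(4π×(6.34×10¹¹)²) = 20.5 W m⁻².
From T_eq⁴ = S(1−A)/(4σ): 1−A = 4σT_eq⁴/S.
1−A = 4 × 5.67×10⁻⁸ × (62.2)⁴ / 20.5 = 0.166.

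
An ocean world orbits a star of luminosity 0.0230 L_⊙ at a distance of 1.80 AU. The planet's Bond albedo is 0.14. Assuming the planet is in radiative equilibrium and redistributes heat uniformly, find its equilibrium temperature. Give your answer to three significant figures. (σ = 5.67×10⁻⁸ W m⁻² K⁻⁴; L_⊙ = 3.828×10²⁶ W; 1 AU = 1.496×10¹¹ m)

d = 1.80 AU = 2.69×10¹¹ m.
L = 0.0230 × 3.828×10²⁶ = 8.80×10²⁴ W.
Flux: S = L/(4πd²) = 8.80×10²⁴/(4π×(2.69×10¹¹)²) = 9.66 W m⁻².
Energy balance: absorbed = emitted ⇒ πR²·S(1−A) = 4πR²·σT_eq⁴, so T_eq⁴ = S(1−A)/(4σ).
T_eq = [9.66 × 0.86 / (4 × 5.67×10⁻⁸)]^(1/4) = (3.66×10⁷)^(1/4) = 77.8 K.

T_eq ≈ 77.8 K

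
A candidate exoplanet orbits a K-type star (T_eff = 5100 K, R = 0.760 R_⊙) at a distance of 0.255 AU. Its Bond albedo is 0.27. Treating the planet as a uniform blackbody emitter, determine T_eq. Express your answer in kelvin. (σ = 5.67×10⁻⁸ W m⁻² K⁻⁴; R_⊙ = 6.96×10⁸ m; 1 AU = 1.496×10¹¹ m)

T_eq ≈ 393 K

R_⋆ = 0.760 × 6.96×10⁸ = 5.29×10⁸ m.
d = 0.255 AU = 3.81×10¹⁰ m.
L = 4πR_⋆²σT_⋆⁴ = 4π(5.29×10⁸)² × 5.67×10⁻⁸ × (5100)⁴ = 1.35×10²⁶ W.
S = L/(4πd²) = 7380 W m⁻².
Energy balance: absorbed = emitted ⇒ πR²·S(1−A) = 4πR²·σT_eq⁴, so T_eq⁴ = S(1−A)/(4σ).
T_eq = [7380 × 0.73 / (4 × 5.67×10⁻⁸)]^(1/4) = (2.37×10¹⁰)^(1/4) = 393 K.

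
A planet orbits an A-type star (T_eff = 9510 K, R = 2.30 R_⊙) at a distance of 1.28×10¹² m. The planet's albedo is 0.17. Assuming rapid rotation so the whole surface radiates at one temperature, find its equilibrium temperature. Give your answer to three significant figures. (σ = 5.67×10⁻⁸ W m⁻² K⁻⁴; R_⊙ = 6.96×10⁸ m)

R_⋆ = 2.30 × 6.96×10⁸ = 1.60×10⁹ m.
L = 4πR_⋆²σT_⋆⁴ = 4π(1.60×10⁹)² × 5.67×10⁻⁸ × (9510)⁴ = 1.49×10²⁸ W.
S = L/(4πd²) = 725 W m⁻².
Energy balance: absorbed = emitted ⇒ πR²·S(1−A) = 4πR²·σT_eq⁴, so T_eq⁴ = S(1−A)/(4σ).
T_eq = [725 × 0.83 / (4 × 5.67×10⁻⁸)]^(1/4) = (2.65×10⁹)^(1/4) = 227 K.

T_eq ≈ 227 K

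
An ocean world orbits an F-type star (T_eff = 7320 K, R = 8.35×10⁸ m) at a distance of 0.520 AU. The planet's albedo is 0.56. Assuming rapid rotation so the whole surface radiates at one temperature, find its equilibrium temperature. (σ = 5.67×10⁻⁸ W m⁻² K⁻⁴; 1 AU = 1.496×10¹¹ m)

d = 0.520 AU = 7.78×10¹⁰ m.
L = 4πR_⋆²σT_⋆⁴ = 4π(8.35×10⁸)² × 5.67×10⁻⁸ × (7320)⁴ = 1.43×10²⁷ W.
S = L/(4πd²) = 1.88×10⁴ W m⁻².
Energy balance: absorbed = emitted ⇒ πR²·S(1−A) = 4πR²·σT_eq⁴, so T_eq⁴ = S(1−A)/(4σ).
T_eq = [1.88×10⁴ × 0.44 / (4 × 5.67×10⁻⁸)]^(1/4) = (3.64×10¹⁰)^(1/4) = 437 K.

T_eq ≈ 437 K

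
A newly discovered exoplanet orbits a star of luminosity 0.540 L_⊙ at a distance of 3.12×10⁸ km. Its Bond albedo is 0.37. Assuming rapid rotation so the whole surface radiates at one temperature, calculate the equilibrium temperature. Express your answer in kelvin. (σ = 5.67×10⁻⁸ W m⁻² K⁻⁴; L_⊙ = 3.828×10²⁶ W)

d = 3.12×10⁸ km = 3.12×10¹¹ m.
L = 0.540 × 3.828×10²⁶ = 2.07×10²⁶ W.
Flux: S = L/(4πd²) = 2.07×10²⁶/(4π×(3.12×10¹¹)²) = 169 W m⁻².
Energy balance: absorbed = emitted ⇒ πR²·S(1−A) = 4πR²·σT_eq⁴, so T_eq⁴ = S(1−A)/(4σ).
T_eq = [169 × 0.63 / (4 × 5.67×10⁻⁸)]^(1/4) = (4.69×10⁸)^(1/4) = 147 K.

T_eq ≈ 147 K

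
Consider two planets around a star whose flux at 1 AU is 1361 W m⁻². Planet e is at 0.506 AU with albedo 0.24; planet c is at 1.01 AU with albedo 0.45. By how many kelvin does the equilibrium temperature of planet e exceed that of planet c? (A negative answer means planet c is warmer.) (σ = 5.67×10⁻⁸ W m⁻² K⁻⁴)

ΔT ≈ 126.8 K

T_eq = [S₀(1−A)/(4σd²)]^(1/4), so T ∝ (1−A)^(1/4) / √d.
T₁ = [1361×0.76/(4×5.67×10⁻⁸×0.506²)]^(1/4) = 365.33 K.
T₂ = [1361×0.55/(4×5.67×10⁻⁸×1.01²)]^(1/4) = 238.50 K.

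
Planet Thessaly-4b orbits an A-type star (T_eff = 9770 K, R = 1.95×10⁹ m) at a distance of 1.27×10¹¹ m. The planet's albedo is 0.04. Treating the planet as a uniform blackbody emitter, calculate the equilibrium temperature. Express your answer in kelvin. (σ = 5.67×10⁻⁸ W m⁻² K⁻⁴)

L = 4πR_⋆²σT_⋆⁴ = 4π(1.95×10⁹)² × 5.67×10⁻⁸ × (9770)⁴ = 2.47×10²⁸ W.
S = L/(4πd²) = 1.22×10⁵ W m⁻².
Energy balance: absorbed = emitted ⇒ πR²·S(1−A) = 4πR²·σT_eq⁴, so T_eq⁴ = S(1−A)/(4σ).
T_eq = [1.22×10⁵ × 0.96 / (4 × 5.67×10⁻⁸)]^(1/4) = (5.16×10¹¹)^(1/4) = 847 K.

T_eq ≈ 847 K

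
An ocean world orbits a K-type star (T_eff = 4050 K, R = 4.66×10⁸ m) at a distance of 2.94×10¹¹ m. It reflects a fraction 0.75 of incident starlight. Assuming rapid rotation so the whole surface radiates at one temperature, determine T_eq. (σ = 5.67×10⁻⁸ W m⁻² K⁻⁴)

L = 4πR_⋆²σT_⋆⁴ = 4π(4.66×10⁸)² × 5.67×10⁻⁸ × (4050)⁴ = 4.16×10²⁵ W.
S = L/(4πd²) = 38.3 W m⁻².
Energy balance: absorbed = emitted ⇒ πR²·S(1−A) = 4πR²·σT_eq⁴, so T_eq⁴ = S(1−A)/(4σ).
T_eq = [38.3 × 0.25 / (4 × 5.67×10⁻⁸)]^(1/4) = (4.22×10⁷)^(1/4) = 80.6 K.

T_eq ≈ 80.6 K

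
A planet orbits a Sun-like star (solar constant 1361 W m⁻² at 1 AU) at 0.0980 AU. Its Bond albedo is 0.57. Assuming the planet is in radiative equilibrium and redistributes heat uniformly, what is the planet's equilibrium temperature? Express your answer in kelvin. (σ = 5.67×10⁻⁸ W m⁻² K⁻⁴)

Flux at 0.0980 AU: S = 1361/0.0980² = 1.42×10⁵ W m⁻².
Energy balance: absorbed = emitted ⇒ πR²·S(1−A) = 4πR²·σT_eq⁴, so T_eq⁴ = S(1−A)/(4σ).
T_eq = [1.42×10⁵ × 0.43 / (4 × 5.67×10⁻⁸)]^(1/4) = (2.69×10¹¹)^(1/4) = 720 K.

T_eq ≈ 720 K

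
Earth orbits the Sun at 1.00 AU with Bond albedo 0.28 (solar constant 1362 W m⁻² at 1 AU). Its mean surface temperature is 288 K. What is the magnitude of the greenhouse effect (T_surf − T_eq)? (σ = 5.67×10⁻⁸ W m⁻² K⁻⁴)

ΔT ≈ 31.6 K

S = 1362/1.00² = 1362 W m⁻².
T_eq = [S(1−A)/(4σ)]^(1/4) = [1362×0.72/(4×5.67×10⁻⁸)]^(1/4) = 256.4 K.
ΔT = T_surf − T_eq = 288 − 256.4.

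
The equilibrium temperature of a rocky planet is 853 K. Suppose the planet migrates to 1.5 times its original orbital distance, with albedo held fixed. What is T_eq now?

T_eq ≈ 696 K

T_eq ∝ L^(1/4) · d^(−1/2).
T′ = 853 / 1.5^(1/2) = 696 K.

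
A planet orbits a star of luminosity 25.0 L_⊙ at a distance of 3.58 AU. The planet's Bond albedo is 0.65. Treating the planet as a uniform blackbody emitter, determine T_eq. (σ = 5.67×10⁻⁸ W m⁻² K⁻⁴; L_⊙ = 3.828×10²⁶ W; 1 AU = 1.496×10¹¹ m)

d = 3.58 AU = 5.36×10¹¹ m.
L = 25.0 × 3.828×10²⁶ = 9.57×10²⁷ W.
Flux: S = L/(4πd²) = 9.57×10²⁷/(4π×(5.36×10¹¹)²) = 2660 W m⁻².
Energy balance: absorbed = emitted ⇒ πR²·S(1−A) = 4πR²·σT_eq⁴, so T_eq⁴ = S(1−A)/(4σ).
T_eq = [2660 × 0.35 / (4 × 5.67×10⁻⁸)]^(1/4) = (4.10×10⁹)^(1/4) = 253 K.

T_eq ≈ 253 K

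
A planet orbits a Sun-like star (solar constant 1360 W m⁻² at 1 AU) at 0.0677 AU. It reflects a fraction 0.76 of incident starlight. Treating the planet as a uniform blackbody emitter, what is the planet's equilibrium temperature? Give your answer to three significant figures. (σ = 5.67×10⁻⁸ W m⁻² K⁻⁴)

T_eq ≈ 749 K

Flux at 0.0677 AU: S = 1360/0.0677² = 2.97×10⁵ W m⁻².
Energy balance: absorbed = emitted ⇒ πR²·S(1−A) = 4πR²·σT_eq⁴, so T_eq⁴ = S(1−A)/(4σ).
T_eq = [2.97×10⁵ × 0.24 / (4 × 5.67×10⁻⁸)]^(1/4) = (3.14×10¹¹)^(1/4) = 749 K.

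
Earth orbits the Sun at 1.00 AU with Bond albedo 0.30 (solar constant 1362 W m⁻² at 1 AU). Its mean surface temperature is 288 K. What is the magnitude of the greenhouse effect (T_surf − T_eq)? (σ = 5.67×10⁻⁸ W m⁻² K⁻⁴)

S = 1362/1.00² = 1362 W m⁻².
T_eq = [S(1−A)/(4σ)]^(1/4) = [1362×0.70/(4×5.67×10⁻⁸)]^(1/4) = 254.6 K.
ΔT = T_surf − T_eq = 288 − 254.6.

ΔT ≈ 33.4 K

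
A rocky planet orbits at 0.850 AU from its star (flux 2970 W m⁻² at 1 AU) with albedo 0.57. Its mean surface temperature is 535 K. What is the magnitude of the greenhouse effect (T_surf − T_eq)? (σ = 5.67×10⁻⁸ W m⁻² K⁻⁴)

S = 2970/0.850² = 4111 W m⁻².
T_eq = [S(1−A)/(4σ)]^(1/4) = [4111×0.43/(4×5.67×10⁻⁸)]^(1/4) = 297.1 K.
ΔT = T_surf − T_eq = 535 − 297.1.

ΔT ≈ 237.9 K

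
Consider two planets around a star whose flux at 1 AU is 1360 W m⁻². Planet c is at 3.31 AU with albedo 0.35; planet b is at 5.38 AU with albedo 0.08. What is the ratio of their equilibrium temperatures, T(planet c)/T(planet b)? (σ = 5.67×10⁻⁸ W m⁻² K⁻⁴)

T_eq = [S₀(1−A)/(4σd²)]^(1/4), so T ∝ (1−A)^(1/4) / √d.
T₁ = [1360×0.65/(4×5.67×10⁻⁸×3.31²)]^(1/4) = 137.34 K.
T₂ = [1360×0.92/(4×5.67×10⁻⁸×5.38²)]^(1/4) = 117.50 K.

T₁/T₂ ≈ 1.169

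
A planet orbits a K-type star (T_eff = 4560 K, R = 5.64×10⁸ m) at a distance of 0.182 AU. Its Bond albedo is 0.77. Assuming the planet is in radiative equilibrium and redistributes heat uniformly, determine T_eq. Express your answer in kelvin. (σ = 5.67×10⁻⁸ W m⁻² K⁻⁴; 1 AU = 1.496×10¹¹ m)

d = 0.182 AU = 2.72×10¹⁰ m.
L = 4πR_⋆²σT_⋆⁴ = 4π(5.64×10⁸)² × 5.67×10⁻⁸ × (4560)⁴ = 9.80×10²⁵ W.
S = L/(4πd²) = 1.05×10⁴ W m⁻².
Energy balance: absorbed = emitted ⇒ πR²·S(1−A) = 4πR²·σT_eq⁴, so T_eq⁴ = S(1−A)/(4σ).
T_eq = [1.05×10⁴ × 0.23 / (4 × 5.67×10⁻⁸)]^(1/4) = (1.07×10¹⁰)^(1/4) = 321 K.

T_eq ≈ 321 K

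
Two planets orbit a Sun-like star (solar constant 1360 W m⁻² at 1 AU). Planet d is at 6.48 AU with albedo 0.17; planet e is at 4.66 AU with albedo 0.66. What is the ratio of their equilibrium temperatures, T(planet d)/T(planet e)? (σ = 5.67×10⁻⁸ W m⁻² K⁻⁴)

T_eq = [S₀(1−A)/(4σd²)]^(1/4), so T ∝ (1−A)^(1/4) / √d.
T₁ = [1360×0.83/(4×5.67×10⁻⁸×6.48²)]^(1/4) = 104.34 K.
T₂ = [1360×0.34/(4×5.67×10⁻⁸×4.66²)]^(1/4) = 98.44 K.

T₁/T₂ ≈ 1.060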